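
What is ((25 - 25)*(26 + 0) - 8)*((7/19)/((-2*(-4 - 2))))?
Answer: -14/57 ≈ -0.24561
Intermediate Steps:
((25 - 25)*(26 + 0) - 8)*((7/19)/((-2*(-4 - 2)))) = (0*26 - 8)*((7*(1/19))/((-2*(-6)))) = (0 - 8)*((7/19)/12) = -56/(19*12) = -8*7/228 = -14/57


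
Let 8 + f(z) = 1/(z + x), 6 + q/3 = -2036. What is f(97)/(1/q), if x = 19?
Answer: 2839401/58 ≈ 48955.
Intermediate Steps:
q = -6126 (q = -18 + 3*(-2036) = -18 - 6108 = -6126)
f(z) = -8 + 1/(19 + z) (f(z) = -8 + 1/(z + 19) = -8 + 1/(19 + z))
f(97)/(1/q) = ((-151 - 8*97)/(19 + 97))/(1/(-6126)) = ((-151 - 776)/116)/(-1/6126) = ((1/116)*(-927))*(-6126) = -927/116*(-6126) = 2839401/58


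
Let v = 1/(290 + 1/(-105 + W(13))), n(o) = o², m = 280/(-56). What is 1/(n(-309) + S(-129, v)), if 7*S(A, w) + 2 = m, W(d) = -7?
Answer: 1/95480 ≈ 1.0473e-5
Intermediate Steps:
m = -5 (m = 280*(-1/56) = -5)
v = 112/32479 (v = 1/(290 + 1/(-105 - 7)) = 1/(290 + 1/(-112)) = 1/(290 - 1/112) = 1/(32479/112) = 112/32479 ≈ 0.0034484)
S(A, w) = -1 (S(A, w) = -2/7 + (⅐)*(-5) = -2/7 - 5/7 = -1)
1/(n(-309) + S(-129, v)) = 1/((-309)² - 1) = 1/(95481 - 1) = 1/95480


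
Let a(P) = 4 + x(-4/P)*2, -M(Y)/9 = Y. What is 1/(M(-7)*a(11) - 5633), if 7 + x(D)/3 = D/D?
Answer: -1/7649 ≈ -0.00013074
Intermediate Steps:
x(D) = -18 (x(D) = -21 + 3*(D/D) = -21 + 3*1 = -21 + 3 = -18)
M(Y) = -9*Y
a(P) = -32 (a(P) = 4 - 18*2 = 4 - 36 = -32)
1/(M(-7)*a(11) - 5633) = 1/(-9*(-7)*(-32) - 5633) = 1/(63*(-32) - 5633) = 1/(-2016 - 5633) = 1/(-7649) = -1/7649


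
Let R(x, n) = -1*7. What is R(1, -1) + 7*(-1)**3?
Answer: -14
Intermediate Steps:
R(x, n) = -7
R(1, -1) + 7*(-1)**3 = -7 + 7*(-1)**3 = -7 + 7*(-1) = -7 - 7 = -14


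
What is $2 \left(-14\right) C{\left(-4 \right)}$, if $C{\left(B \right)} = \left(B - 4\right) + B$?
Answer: $336$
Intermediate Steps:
$C{\left(B \right)} = -4 + 2 B$ ($C{\left(B \right)} = \left(-4 + B\right) + B = -4 + 2 B$)
$2 \left(-14\right) C{\left(-4 \right)} = 2 \left(-14\right) \left(-4 + 2 \left(-4\right)\right) = - 28 \left(-4 - 8\right) = \left(-28\right) \left(-12\right) = 336$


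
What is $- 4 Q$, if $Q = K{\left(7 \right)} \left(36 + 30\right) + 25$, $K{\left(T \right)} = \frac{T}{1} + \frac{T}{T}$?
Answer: $-2212$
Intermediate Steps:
$K{\left(T \right)} = 1 + T$ ($K{\left(T \right)} = T 1 + 1 = T + 1 = 1 + T$)
$Q = 553$ ($Q = \left(1 + 7\right) \left(36 + 30\right) + 25 = 8 \cdot 66 + 25 = 528 + 25 = 553$)
$- 4 Q = \left(-4\right) 553 = -2212$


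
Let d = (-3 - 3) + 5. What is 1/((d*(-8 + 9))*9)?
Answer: -⅑ ≈ -0.11111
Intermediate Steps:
d = -1 (d = -6 + 5 = -1)
1/((d*(-8 + 9))*9) = 1/(-(-8 + 9)*9) = 1/(-1*1*9) = 1/(-1*9) = 1/(-9) = -⅑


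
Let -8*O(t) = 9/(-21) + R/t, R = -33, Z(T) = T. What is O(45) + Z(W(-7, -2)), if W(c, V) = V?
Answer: -779/420 ≈ -1.8548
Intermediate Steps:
O(t) = 3/56 + 33/(8*t) (O(t) = -(9/(-21) - 33/t)/8 = -(9*(-1/21) - 33/t)/8 = -(-3/7 - 33/t)/8 = 3/56 + 33/(8*t))
O(45) + Z(W(-7, -2)) = (3/56)*(77 + 45)/45 - 2 = (3/56)*(1/45)*122 - 2 = 61/420 - 2 = -779/420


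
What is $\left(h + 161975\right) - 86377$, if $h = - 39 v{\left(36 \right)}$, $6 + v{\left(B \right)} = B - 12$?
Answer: $74896$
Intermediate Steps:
$v{\left(B \right)} = -18 + B$ ($v{\left(B \right)} = -6 + \left(B - 12\right) = -6 + \left(-12 + B\right) = -18 + B$)
$h = -702$ ($h = - 39 \left(-18 + 36\right) = \left(-39\right) 18 = -702$)
$\left(h + 161975\right) - 86377 = \left(-702 + 161975\right) - 86377 = 161273 - 86377 = 74896$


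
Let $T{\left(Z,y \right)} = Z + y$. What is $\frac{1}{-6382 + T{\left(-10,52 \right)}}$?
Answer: $- \frac{1}{6340} \approx -0.00015773$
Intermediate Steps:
$\frac{1}{-6382 + T{\left(-10,52 \right)}} = \frac{1}{-6382 + \left(-10 + 52\right)} = \frac{1}{-6382 + 42} = \frac{1}{-6340} = - \frac{1}{6340}$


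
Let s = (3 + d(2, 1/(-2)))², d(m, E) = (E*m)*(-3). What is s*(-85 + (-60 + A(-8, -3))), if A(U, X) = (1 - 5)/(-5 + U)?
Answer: -67716/13 ≈ -5208.9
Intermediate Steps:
d(m, E) = -3*E*m
s = 36 (s = (3 - 3*1/(-2)*2)² = (3 - 3*1*(-½)*2)² = (3 - 3*(-½)*2)² = (3 + 3)² = 6² = 36)
A(U, X) = -4/(-5 + U)
s*(-85 + (-60 + A(-8, -3))) = 36*(-85 + (-60 - 4/(-5 - 8))) = 36*(-85 + (-60 - 4/(-13))) = 36*(-85 + (-60 - 4*(-1/13))) = 36*(-85 + (-60 + 4/13)) = 36*(-85 - 776/13) = 36*(-1881/13) = -67716/13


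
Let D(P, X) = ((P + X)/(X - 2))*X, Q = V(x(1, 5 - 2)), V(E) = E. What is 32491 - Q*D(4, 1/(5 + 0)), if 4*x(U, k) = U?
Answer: 1949467/60 ≈ 32491.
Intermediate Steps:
x(U, k) = U/4
Q = ¼ (Q = (¼)*1 = ¼ ≈ 0.25000)
D(P, X) = X*(P + X)/(-2 + X) (D(P, X) = ((P + X)/(-2 + X))*X = X*(P + X)/(-2 + X))
32491 - Q*D(4, 1/(5 + 0)) = 32491 - (4 + 1/(5 + 0))/((5 + 0)*(-2 + 1/(5 + 0)))/4 = 32491 - (4 + 1/5)/(5*(-2 + 1/5))/4 = 32491 - (4 + ⅕)/(5*(-2 + ⅕))/4 = 32491 - (⅕)*(21/5)/(-9/5)/4 = 32491 - (⅕)*(-5/9)*(21/5)/4 = 32491 - (-7)/(4*15) = 32491 - 1*(-7/60) = 32491 + 7/60 = 1949467/60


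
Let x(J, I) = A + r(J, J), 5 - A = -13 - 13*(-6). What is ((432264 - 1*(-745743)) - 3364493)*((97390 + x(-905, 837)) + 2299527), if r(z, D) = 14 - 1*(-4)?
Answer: -5240733631250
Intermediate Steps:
r(z, D) = 18 (r(z, D) = 14 + 4 = 18)
A = -60 (A = 5 - (-13 - 13*(-6)) = 5 - (-13 + 78) = 5 - 1*65 = 5 - 65 = -60)
x(J, I) = -42 (x(J, I) = -60 + 18 = -42)
((432264 - 1*(-745743)) - 3364493)*((97390 + x(-905, 837)) + 2299527) = ((432264 - 1*(-745743)) - 3364493)*((97390 - 42) + 2299527) = ((432264 + 745743) - 3364493)*(97348 + 2299527) = (1178007 - 3364493)*2396875 = -2186486*2396875 = -5240733631250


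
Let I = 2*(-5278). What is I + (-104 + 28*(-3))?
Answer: -10744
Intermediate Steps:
I = -10556
I + (-104 + 28*(-3)) = -10556 + (-104 + 28*(-3)) = -10556 + (-104 - 84) = -10556 - 188 = -10744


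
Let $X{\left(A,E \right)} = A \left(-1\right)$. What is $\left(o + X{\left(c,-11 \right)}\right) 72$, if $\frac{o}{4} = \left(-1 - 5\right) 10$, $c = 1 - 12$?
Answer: $-16488$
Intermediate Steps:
$c = -11$ ($c = 1 - 12 = -11$)
$X{\left(A,E \right)} = - A$
$o = -240$ ($o = 4 \left(-1 - 5\right) 10 = 4 \left(\left(-6\right) 10\right) = 4 \left(-60\right) = -240$)
$\left(o + X{\left(c,-11 \right)}\right) 72 = \left(-240 - -11\right) 72 = \left(-240 + 11\right) 72 = \left(-229\right) 72 = -16488$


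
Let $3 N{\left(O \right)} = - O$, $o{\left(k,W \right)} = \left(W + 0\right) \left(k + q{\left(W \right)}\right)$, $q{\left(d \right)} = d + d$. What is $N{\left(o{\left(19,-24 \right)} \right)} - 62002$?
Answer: $-62234$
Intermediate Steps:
$q{\left(d \right)} = 2 d$
$o{\left(k,W \right)} = W \left(k + 2 W\right)$ ($o{\left(k,W \right)} = \left(W + 0\right) \left(k + 2 W\right) = W \left(k + 2 W\right)$)
$N{\left(O \right)} = - \frac{O}{3}$ ($N{\left(O \right)} = \frac{\left(-1\right) O}{3} = - \frac{O}{3}$)
$N{\left(o{\left(19,-24 \right)} \right)} - 62002 = - \frac{\left(-24\right) \left(19 + 2 \left(-24\right)\right)}{3} - 62002 = - \frac{\left(-24\right) \left(19 - 48\right)}{3} - 62002 = - \frac{\left(-24\right) \left(-29\right)}{3} - 62002 = \left(- \frac{1}{3}\right) 696 - 62002 = -232 - 62002 = -62234$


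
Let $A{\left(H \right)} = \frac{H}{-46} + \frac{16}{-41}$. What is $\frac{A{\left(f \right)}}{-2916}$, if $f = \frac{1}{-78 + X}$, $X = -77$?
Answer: $\frac{12671}{94714920} \approx 0.00013378$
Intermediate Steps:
$f = - \frac{1}{155}$ ($f = \frac{1}{-78 - 77} = \frac{1}{-155} = - \frac{1}{155} \approx -0.0064516$)
$A{\left(H \right)} = - \frac{16}{41} - \frac{H}{46}$ ($A{\left(H \right)} = H \left(- \frac{1}{46}\right) + 16 \left(- \frac{1}{41}\right) = - \frac{H}{46} - \frac{16}{41} = - \frac{16}{41} - \frac{H}{46}$)
$\frac{A{\left(f \right)}}{-2916} = \frac{- \frac{16}{41} - - \frac{1}{7130}}{-2916} = \left(- \frac{16}{41} + \frac{1}{7130}\right) \left(- \frac{1}{2916}\right) = \left(- \frac{114039}{292330}\right) \left(- \frac{1}{2916}\right) = \frac{12671}{94714920}$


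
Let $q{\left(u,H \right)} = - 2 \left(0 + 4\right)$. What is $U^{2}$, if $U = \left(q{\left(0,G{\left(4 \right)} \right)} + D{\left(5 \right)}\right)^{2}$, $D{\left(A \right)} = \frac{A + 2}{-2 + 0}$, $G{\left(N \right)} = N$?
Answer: $\frac{279841}{16} \approx 17490.0$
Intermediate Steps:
$D{\left(A \right)} = -1 - \frac{A}{2}$ ($D{\left(A \right)} = \frac{2 + A}{-2} = \left(2 + A\right) \left(- \frac{1}{2}\right) = -1 - \frac{A}{2}$)
$q{\left(u,H \right)} = -8$ ($q{\left(u,H \right)} = \left(-2\right) 4 = -8$)
$U = \frac{529}{4}$ ($U = \left(-8 - \frac{7}{2}\right)^{2} = \left(- \frac{23}{2}\right)^{2} = \frac{529}{4} \approx 132.25$)
$U^{2} = \left(\frac{529}{4}\right)^{2} = \frac{279841}{16}$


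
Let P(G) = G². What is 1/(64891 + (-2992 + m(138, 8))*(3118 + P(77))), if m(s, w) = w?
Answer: -1/26931357 ≈ -3.7131e-8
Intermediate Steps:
1/(64891 + (-2992 + m(138, 8))*(3118 + P(77))) = 1/(64891 + (-2992 + 8)*(3118 + 77²)) = 1/(64891 - 2984*(3118 + 5929)) = 1/(64891 - 2984*9047) = 1/(64891 - 26996248) = 1/(-26931357) = -1/26931357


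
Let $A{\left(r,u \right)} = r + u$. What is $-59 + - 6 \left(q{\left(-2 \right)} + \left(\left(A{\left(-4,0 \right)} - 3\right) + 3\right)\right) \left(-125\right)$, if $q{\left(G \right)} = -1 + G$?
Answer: $-5309$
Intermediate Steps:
$-59 + - 6 \left(q{\left(-2 \right)} + \left(\left(A{\left(-4,0 \right)} - 3\right) + 3\right)\right) \left(-125\right) = -59 + - 6 \left(\left(-1 - 2\right) + \left(\left(\left(-4 + 0\right) - 3\right) + 3\right)\right) \left(-125\right) = -59 + - 6 \left(-3 + \left(\left(-4 - 3\right) + 3\right)\right) \left(-125\right) = -59 + - 6 \left(-3 + \left(-7 + 3\right)\right) \left(-125\right) = -59 + - 6 \left(-3 - 4\right) \left(-125\right) = -59 + \left(-6\right) \left(-7\right) \left(-125\right) = -59 + 42 \left(-125\right) = -59 - 5250 = -5309$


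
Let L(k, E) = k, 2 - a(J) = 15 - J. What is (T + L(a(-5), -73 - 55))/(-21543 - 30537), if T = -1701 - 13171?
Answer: 1489/5208 ≈ 0.28591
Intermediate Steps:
a(J) = -13 + J (a(J) = 2 - (15 - J) = 2 + (-15 + J) = -13 + J)
T = -14872
(T + L(a(-5), -73 - 55))/(-21543 - 30537) = (-14872 + (-13 - 5))/(-21543 - 30537) = (-14872 - 18)/(-52080) = -14890*(-1/52080) = 1489/5208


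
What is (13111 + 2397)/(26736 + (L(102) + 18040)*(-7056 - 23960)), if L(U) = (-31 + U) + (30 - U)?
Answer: -3877/139867722 ≈ -2.7719e-5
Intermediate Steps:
L(U) = -1
(13111 + 2397)/(26736 + (L(102) + 18040)*(-7056 - 23960)) = (13111 + 2397)/(26736 + (-1 + 18040)*(-7056 - 23960)) = 15508/(26736 + 18039*(-31016)) = 15508/(26736 - 559497624) = 15508/(-559470888) = 15508*(-1/559470888) = -3877/139867722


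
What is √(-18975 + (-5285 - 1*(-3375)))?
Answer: I*√20885 ≈ 144.52*I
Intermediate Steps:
√(-18975 + (-5285 - 1*(-3375))) = √(-18975 + (-5285 + 3375)) = √(-18975 - 1910) = √(-20885) = I*√20885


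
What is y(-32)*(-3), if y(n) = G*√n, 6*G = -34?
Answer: 68*I*√2 ≈ 96.167*I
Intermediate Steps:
G = -17/3 (G = (⅙)*(-34) = -17/3 ≈ -5.6667)
y(n) = -17*√n/3
y(-32)*(-3) = -68*I*√2/3*(-3) = 68*I*√2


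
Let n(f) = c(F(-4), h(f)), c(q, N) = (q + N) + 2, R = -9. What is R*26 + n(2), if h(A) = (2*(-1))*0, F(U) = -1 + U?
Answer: -237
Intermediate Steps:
h(A) = 0 (h(A) = -2*0 = 0)
c(q, N) = 2 + N + q (c(q, N) = (N + q) + 2 = 2 + N + q)
n(f) = -3 (n(f) = 2 + 0 + (-1 - 4) = 2 + 0 - 5 = -3)
R*26 + n(2) = -9*26 - 3 = -234 - 3 = -237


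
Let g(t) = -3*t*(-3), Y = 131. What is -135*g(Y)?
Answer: -159165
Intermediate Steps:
g(t) = 9*t
-135*g(Y) = -1215*131 = -135*1179 = -159165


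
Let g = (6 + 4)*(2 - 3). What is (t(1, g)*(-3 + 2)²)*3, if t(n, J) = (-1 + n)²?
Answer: 0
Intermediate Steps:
g = -10 (g = 10*(-1) = -10)
(t(1, g)*(-3 + 2)²)*3 = ((-1 + 1)²*(-3 + 2)²)*3 = (0²*(-1)²)*3 = (0*1)*3 = 0*3 = 0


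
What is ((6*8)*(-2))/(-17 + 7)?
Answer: 48/5 ≈ 9.6000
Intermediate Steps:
((6*8)*(-2))/(-17 + 7) = (48*(-2))/(-10) = -96*(-⅒) = 48/5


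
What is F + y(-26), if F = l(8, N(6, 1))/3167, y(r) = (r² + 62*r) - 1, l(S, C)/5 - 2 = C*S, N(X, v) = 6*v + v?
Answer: -2967189/3167 ≈ -936.91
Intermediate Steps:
N(X, v) = 7*v
l(S, C) = 10 + 5*C*S (l(S, C) = 10 + 5*(C*S) = 10 + 5*C*S)
y(r) = -1 + r² + 62*r
F = 290/3167 (F = (10 + 5*(7*1)*8)/3167 = (10 + 5*7*8)*(1/3167) = (10 + 280)*(1/3167) = 290*(1/3167) = 290/3167 ≈ 0.091569)
F + y(-26) = 290/3167 + (-1 + (-26)² + 62*(-26)) = 290/3167 + (-1 + 676 - 1612) = 290/3167 - 937 = -2967189/3167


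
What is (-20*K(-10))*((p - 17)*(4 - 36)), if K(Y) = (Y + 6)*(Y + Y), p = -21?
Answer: -1945600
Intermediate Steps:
K(Y) = 2*Y*(6 + Y) (K(Y) = (6 + Y)*(2*Y) = 2*Y*(6 + Y))
(-20*K(-10))*((p - 17)*(4 - 36)) = (-40*(-10)*(6 - 10))*((-21 - 17)*(4 - 36)) = (-40*(-10)*(-4))*(-38*(-32)) = -20*80*1216 = -1600*1216 = -1945600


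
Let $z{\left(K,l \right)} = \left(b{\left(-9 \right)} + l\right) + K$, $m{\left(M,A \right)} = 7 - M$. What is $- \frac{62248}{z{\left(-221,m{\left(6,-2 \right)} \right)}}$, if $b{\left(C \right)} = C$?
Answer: $\frac{62248}{229} \approx 271.83$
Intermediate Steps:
$z{\left(K,l \right)} = -9 + K + l$ ($z{\left(K,l \right)} = \left(-9 + l\right) + K = -9 + K + l$)
$- \frac{62248}{z{\left(-221,m{\left(6,-2 \right)} \right)}} = - \frac{62248}{-9 - 221 + \left(7 - 6\right)} = - \frac{62248}{-9 - 221 + 1} = - \frac{62248}{-229} = \left(-62248\right) \left(- \frac{1}{229}\right) = \frac{62248}{229}$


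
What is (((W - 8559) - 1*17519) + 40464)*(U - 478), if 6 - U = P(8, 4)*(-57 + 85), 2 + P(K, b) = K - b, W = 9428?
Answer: -12573792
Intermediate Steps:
P(K, b) = -2 + K - b (P(K, b) = -2 + (K - b) = -2 + K - b)
U = -50 (U = 6 - (-2 + 8 - 1*4)*(-57 + 85) = 6 - (-2 + 8 - 4)*28 = 6 - 2*28 = 6 - 1*56 = 6 - 56 = -50)
(((W - 8559) - 1*17519) + 40464)*(U - 478) = (((9428 - 8559) - 1*17519) + 40464)*(-50 - 478) = ((869 - 17519) + 40464)*(-528) = (-16650 + 40464)*(-528) = 23814*(-528) = -12573792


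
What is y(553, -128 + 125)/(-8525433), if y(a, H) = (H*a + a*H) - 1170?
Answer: 1496/2841811 ≈ 0.00052642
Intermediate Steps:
y(a, H) = -1170 + 2*H*a (y(a, H) = (H*a + H*a) - 1170 = 2*H*a - 1170 = -1170 + 2*H*a)
y(553, -128 + 125)/(-8525433) = (-1170 + 2*(-128 + 125)*553)/(-8525433) = (-1170 + 2*(-3)*553)*(-1/8525433) = (-1170 - 3318)*(-1/8525433) = -4488*(-1/8525433) = 1496/2841811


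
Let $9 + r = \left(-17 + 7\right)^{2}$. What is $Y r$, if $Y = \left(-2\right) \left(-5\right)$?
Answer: $910$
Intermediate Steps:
$r = 91$ ($r = -9 + \left(-17 + 7\right)^{2} = -9 + \left(-10\right)^{2} = -9 + 100 = 91$)
$Y = 10$
$Y r = 10 \cdot 91 = 910$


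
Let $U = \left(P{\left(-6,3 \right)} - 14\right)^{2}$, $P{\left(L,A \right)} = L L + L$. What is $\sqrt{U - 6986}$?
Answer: $i \sqrt{6730} \approx 82.037 i$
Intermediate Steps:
$P{\left(L,A \right)} = L + L^{2}$ ($P{\left(L,A \right)} = L^{2} + L = L + L^{2}$)
$U = 256$ ($U = \left(- 6 \left(1 - 6\right) - 14\right)^{2} = \left(\left(-6\right) \left(-5\right) - 14\right)^{2} = \left(30 - 14\right)^{2} = 16^{2} = 256$)
$\sqrt{U - 6986} = \sqrt{256 - 6986} = \sqrt{-6730} = i \sqrt{6730}$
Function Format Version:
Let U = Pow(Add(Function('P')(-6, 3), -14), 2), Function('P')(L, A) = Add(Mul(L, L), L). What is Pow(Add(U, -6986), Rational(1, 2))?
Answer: Mul(I, Pow(6730, Rational(1, 2))) ≈ Mul(82.037, I)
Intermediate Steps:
Function('P')(L, A) = Add(L, Pow(L, 2)) (Function('P')(L, A) = Add(Pow(L, 2), L) = Add(L, Pow(L, 2)))
U = 256 (U = Pow(Add(Mul(-6, Add(1, -6)), -14), 2) = Pow(Add(Mul(-6, -5), -14), 2) = Pow(Add(30, -14), 2) = Pow(16, 2) = 256)
Pow(Add(U, -6986), Rational(1, 2)) = Pow(Add(256, -6986), Rational(1, 2)) = Pow(-6730, Rational(1, 2)) = Mul(I, Pow(6730, Rational(1, 2)))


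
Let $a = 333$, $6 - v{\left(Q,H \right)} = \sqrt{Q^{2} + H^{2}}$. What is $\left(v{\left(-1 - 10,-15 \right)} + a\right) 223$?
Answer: $75597 - 223 \sqrt{346} \approx 71449.0$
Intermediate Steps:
$v{\left(Q,H \right)} = 6 - \sqrt{H^{2} + Q^{2}}$ ($v{\left(Q,H \right)} = 6 - \sqrt{Q^{2} + H^{2}} = 6 - \sqrt{H^{2} + Q^{2}}$)
$\left(v{\left(-1 - 10,-15 \right)} + a\right) 223 = \left(\left(6 - \sqrt{\left(-15\right)^{2} + \left(-1 - 10\right)^{2}}\right) + 333\right) 223 = \left(\left(6 - \sqrt{225 + \left(-1 - 10\right)^{2}}\right) + 333\right) 223 = \left(\left(6 - \sqrt{225 + \left(-11\right)^{2}}\right) + 333\right) 223 = \left(\left(6 - \sqrt{225 + 121}\right) + 333\right) 223 = \left(\left(6 - \sqrt{346}\right) + 333\right) 223 = \left(339 - \sqrt{346}\right) 223 = 75597 - 223 \sqrt{346}$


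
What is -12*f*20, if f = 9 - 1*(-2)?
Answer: -2640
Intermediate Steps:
f = 11 (f = 9 + 2 = 11)
-12*f*20 = -12*11*20 = -132*20 = -2640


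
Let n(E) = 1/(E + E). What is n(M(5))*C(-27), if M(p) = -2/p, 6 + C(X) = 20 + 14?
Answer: -35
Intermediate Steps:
C(X) = 28 (C(X) = -6 + (20 + 14) = -6 + 34 = 28)
n(E) = 1/(2*E)
n(M(5))*C(-27) = (1/(2*((-2/5))))*28 = (1/(2*((-2*1/5))))*28 = (1/(2*(-2/5)))*28 = ((1/2)*(-5/2))*28 = -5/4*28 = -35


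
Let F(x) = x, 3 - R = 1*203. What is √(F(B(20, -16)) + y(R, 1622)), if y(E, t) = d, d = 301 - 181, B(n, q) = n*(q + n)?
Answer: 10*√2 ≈ 14.142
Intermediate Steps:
R = -200 (R = 3 - 203 = -200)
B(n, q) = n*(n + q)
d = 120
y(E, t) = 120
√(F(B(20, -16)) + y(R, 1622)) = √(20*(20 - 16) + 120) = √(20*4 + 120) = √(80 + 120) = √200 = 10*√2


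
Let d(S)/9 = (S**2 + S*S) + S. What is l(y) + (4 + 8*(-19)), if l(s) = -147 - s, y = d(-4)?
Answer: -547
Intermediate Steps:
d(S) = 9*S + 18*S**2 (d(S) = 9*((S**2 + S*S) + S) = 9*((S**2 + S**2) + S) = 9*(2*S**2 + S) = 9*(S + 2*S**2) = 9*S + 18*S**2)
y = 252 (y = 9*(-4)*(1 + 2*(-4)) = 9*(-4)*(1 - 8) = 9*(-4)*(-7) = 252)
l(y) + (4 + 8*(-19)) = (-147 - 1*252) + (4 + 8*(-19)) = (-147 - 252) + (4 - 152) = -399 - 148 = -547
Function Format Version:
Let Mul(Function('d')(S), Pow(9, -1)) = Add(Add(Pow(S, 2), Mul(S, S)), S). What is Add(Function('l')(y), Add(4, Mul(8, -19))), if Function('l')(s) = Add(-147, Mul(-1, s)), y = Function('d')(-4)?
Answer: -547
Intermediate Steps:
Function('d')(S) = Add(Mul(9, S), Mul(18, Pow(S, 2))) (Function('d')(S) = Mul(9, Add(Add(Pow(S, 2), Mul(S, S)), S)) = Mul(9, Add(Add(Pow(S, 2), Pow(S, 2)), S)) = Mul(9, Add(Mul(2, Pow(S, 2)), S)) = Mul(9, Add(S, Mul(2, Pow(S, 2)))) = Add(Mul(9, S), Mul(18, Pow(S, 2))))
y = 252 (y = Mul(9, -4, Add(1, Mul(2, -4))) = Mul(9, -4, Add(1, -8)) = Mul(9, -4, -7) = 252)
Add(Function('l')(y), Add(4, Mul(8, -19))) = Add(Add(-147, Mul(-1, 252)), Add(4, Mul(8, -19))) = Add(Add(-147, -252), Add(4, -152)) = Add(-399, -148) = -547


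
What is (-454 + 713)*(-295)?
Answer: -76405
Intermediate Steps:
(-454 + 713)*(-295) = 259*(-295) = -76405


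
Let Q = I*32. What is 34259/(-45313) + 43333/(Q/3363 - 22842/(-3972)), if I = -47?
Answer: 4371054697461187/535023867709 ≈ 8169.8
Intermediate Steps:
Q = -1504 (Q = -47*32 = -1504)
34259/(-45313) + 43333/(Q/3363 - 22842/(-3972)) = 34259/(-45313) + 43333/(-1504/3363 - 22842/(-3972)) = 34259*(-1/45313) + 43333/(-1504*1/3363 - 22842*(-1/3972)) = -34259/45313 + 43333/(-1504/3363 + 3807/662) = -34259/45313 + 43333/(11807293/2226306) = -34259/45313 + 43333*(2226306/11807293) = -34259/45313 + 96472517898/11807293 = 4371054697461187/535023867709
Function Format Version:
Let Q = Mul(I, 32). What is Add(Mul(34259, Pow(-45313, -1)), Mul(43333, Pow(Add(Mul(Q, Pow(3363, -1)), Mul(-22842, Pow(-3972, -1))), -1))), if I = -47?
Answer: Rational(4371054697461187, 535023867709) ≈ 8169.8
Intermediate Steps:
Q = -1504 (Q = Mul(-47, 32) = -1504)
Add(Mul(34259, Pow(-45313, -1)), Mul(43333, Pow(Add(Mul(Q, Pow(3363, -1)), Mul(-22842, Pow(-3972, -1))), -1))) = Add(Mul(34259, Pow(-45313, -1)), Mul(43333, Pow(Add(Mul(-1504, Pow(3363, -1)), Mul(-22842, Pow(-3972, -1))), -1))) = Add(Mul(34259, Rational(-1, 45313)), Mul(43333, Pow(Add(Mul(-1504, Rational(1, 3363)), Mul(-22842, Rational(-1, 3972))), -1))) = Add(Rational(-34259, 45313), Mul(43333, Pow(Add(Rational(-1504, 3363), Rational(3807, 662)), -1))) = Add(Rational(-34259, 45313), Mul(43333, Pow(Rational(11807293, 2226306), -1))) = Add(Rational(-34259, 45313), Mul(43333, Rational(2226306, 11807293))) = Add(Rational(-34259, 45313), Rational(96472517898, 11807293)) = Rational(4371054697461187, 535023867709)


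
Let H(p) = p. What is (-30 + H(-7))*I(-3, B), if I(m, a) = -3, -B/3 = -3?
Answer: 111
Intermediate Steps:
B = 9 (B = -3*(-3) = 9)
(-30 + H(-7))*I(-3, B) = (-30 - 7)*(-3) = -37*(-3) = 111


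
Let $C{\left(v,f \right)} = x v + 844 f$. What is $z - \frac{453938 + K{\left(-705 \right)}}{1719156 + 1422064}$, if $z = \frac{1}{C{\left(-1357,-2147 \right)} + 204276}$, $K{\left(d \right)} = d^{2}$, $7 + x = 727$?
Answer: $- \frac{614520683609}{2029881493760} \approx -0.30274$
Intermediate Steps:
$x = 720$ ($x = -7 + 727 = 720$)
$C{\left(v,f \right)} = 720 v + 844 f$
$z = - \frac{1}{2584832}$ ($z = \frac{1}{\left(720 \left(-1357\right) + 844 \left(-2147\right)\right) + 204276} = \frac{1}{\left(-977040 - 1812068\right) + 204276} = \frac{1}{-2789108 + 204276} = \frac{1}{-2584832} = - \frac{1}{2584832} \approx -3.8687 \cdot 10^{-7}$)
$z - \frac{453938 + K{\left(-705 \right)}}{1719156 + 1422064} = - \frac{1}{2584832} - \frac{453938 + \left(-705\right)^{2}}{1719156 + 1422064} = - \frac{1}{2584832} - \frac{453938 + 497025}{3141220} = - \frac{1}{2584832} - 950963 \cdot \frac{1}{3141220} = - \frac{1}{2584832} - \frac{950963}{3141220} = - \frac{614520683609}{2029881493760}$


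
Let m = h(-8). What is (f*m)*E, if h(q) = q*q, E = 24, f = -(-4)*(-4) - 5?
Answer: -32256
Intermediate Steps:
f = -21 (f = -4*4 - 5 = -16 - 5 = -21)
h(q) = q**2
m = 64 (m = (-8)**2 = 64)
(f*m)*E = -21*64*24 = -1344*24 = -32256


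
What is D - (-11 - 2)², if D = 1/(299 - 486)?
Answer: -31604/187 ≈ -169.01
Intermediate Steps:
D = -1/187 (D = 1/(-187) = -1/187 ≈ -0.0053476)
D - (-11 - 2)² = -1/187 - (-11 - 2)² = -1/187 - 1*(-13)² = -1/187 - 1*169 = -1/187 - 169 = -31604/187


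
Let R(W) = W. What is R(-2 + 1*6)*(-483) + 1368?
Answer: -564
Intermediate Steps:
R(-2 + 1*6)*(-483) + 1368 = (-2 + 1*6)*(-483) + 1368 = (-2 + 6)*(-483) + 1368 = 4*(-483) + 1368 = -1932 + 1368 = -564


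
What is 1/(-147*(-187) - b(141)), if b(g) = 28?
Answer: 1/27461 ≈ 3.6415e-5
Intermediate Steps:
1/(-147*(-187) - b(141)) = 1/(-147*(-187) - 1*28) = 1/(27489 - 28) = 1/27461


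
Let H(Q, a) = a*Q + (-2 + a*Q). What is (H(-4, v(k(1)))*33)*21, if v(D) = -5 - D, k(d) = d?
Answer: 31878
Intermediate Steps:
H(Q, a) = -2 + 2*Q*a (H(Q, a) = Q*a + (-2 + Q*a) = -2 + 2*Q*a)
(H(-4, v(k(1)))*33)*21 = ((-2 + 2*(-4)*(-5 - 1*1))*33)*21 = ((-2 + 2*(-4)*(-5 - 1))*33)*21 = ((-2 + 2*(-4)*(-6))*33)*21 = ((-2 + 48)*33)*21 = (46*33)*21 = 1518*21 = 31878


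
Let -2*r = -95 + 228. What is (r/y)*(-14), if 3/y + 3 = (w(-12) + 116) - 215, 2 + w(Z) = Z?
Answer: -107996/3 ≈ -35999.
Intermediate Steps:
w(Z) = -2 + Z
y = -3/116 (y = 3/(-3 + (((-2 - 12) + 116) - 215)) = 3/(-3 + ((-14 + 116) - 215)) = 3/(-3 + (102 - 215)) = 3/(-3 - 113) = 3/(-116) = 3*(-1/116) = -3/116 ≈ -0.025862)
r = -133/2 (r = -(-95 + 228)/2 = -1/2*133 = -133/2 ≈ -66.500)
(r/y)*(-14) = -133/(2*(-3/116))*(-14) = -133/2*(-116/3)*(-14) = (7714/3)*(-14) = -107996/3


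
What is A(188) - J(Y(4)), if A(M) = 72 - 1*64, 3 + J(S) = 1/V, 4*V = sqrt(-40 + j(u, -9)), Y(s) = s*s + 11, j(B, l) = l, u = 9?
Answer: 11 + 4*I/7 ≈ 11.0 + 0.57143*I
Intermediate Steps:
Y(s) = 11 + s**2 (Y(s) = s**2 + 11 = 11 + s**2)
V = 7*I/4 (V = sqrt(-40 - 9)/4 = sqrt(-49)/4 = (7*I)/4 = 7*I/4 ≈ 1.75*I)
J(S) = -3 - 4*I/7 (J(S) = -3 + 1/(7*I/4) = -3 - 4*I/7)
A(M) = 8 (A(M) = 72 - 64 = 8)
A(188) - J(Y(4)) = 8 - (-3 - 4*I/7) = 8 + (3 + 4*I/7) = 11 + 4*I/7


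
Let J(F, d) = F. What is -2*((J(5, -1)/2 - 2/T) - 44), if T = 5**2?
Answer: 2079/25 ≈ 83.160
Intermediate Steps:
T = 25
-2*((J(5, -1)/2 - 2/T) - 44) = -2*((5/2 - 2/25) - 44) = -2*(121/50 - 44) = -2*(-2079/50) = 2079/25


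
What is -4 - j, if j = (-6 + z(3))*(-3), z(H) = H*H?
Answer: 5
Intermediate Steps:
z(H) = H²
j = -9 (j = (-6 + 3²)*(-3) = (-6 + 9)*(-3) = 3*(-3) = -9)
-4 - j = -4 - 1*(-9) = -4 + 9 = 5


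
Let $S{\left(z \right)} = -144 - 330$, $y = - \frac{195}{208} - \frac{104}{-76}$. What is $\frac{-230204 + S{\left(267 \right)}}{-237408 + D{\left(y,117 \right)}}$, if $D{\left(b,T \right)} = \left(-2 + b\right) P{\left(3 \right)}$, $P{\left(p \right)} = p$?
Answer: $\frac{70126112}{72173463} \approx 0.97163$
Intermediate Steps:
$y = \frac{131}{304}$ ($y = \left(-195\right) \frac{1}{208} - - \frac{26}{19} = - \frac{15}{16} + \frac{26}{19} = \frac{131}{304} \approx 0.43092$)
$D{\left(b,T \right)} = -6 + 3 b$ ($D{\left(b,T \right)} = \left(-2 + b\right) 3 = -6 + 3 b$)
$S{\left(z \right)} = -474$
$\frac{-230204 + S{\left(267 \right)}}{-237408 + D{\left(y,117 \right)}} = \frac{-230204 - 474}{-237408 + \left(-6 + 3 \cdot \frac{131}{304}\right)} = - \frac{230678}{-237408 + \left(-6 + \frac{393}{304}\right)} = - \frac{230678}{-237408 - \frac{1431}{304}} = - \frac{230678}{- \frac{72173463}{304}} = \left(-230678\right) \left(- \frac{304}{72173463}\right) = \frac{70126112}{72173463}$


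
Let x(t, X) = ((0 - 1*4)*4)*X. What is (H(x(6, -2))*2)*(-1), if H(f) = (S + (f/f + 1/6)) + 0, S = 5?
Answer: -37/3 ≈ -12.333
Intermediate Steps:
x(t, X) = -16*X (x(t, X) = ((0 - 4)*4)*X = (-4*4)*X = -16*X)
H(f) = 37/6 (H(f) = (5 + (f/f + 1/6)) + 0 = (5 + (1 + 1*(⅙))) + 0 = (5 + (1 + ⅙)) + 0 = (5 + 7/6) + 0 = 37/6 + 0 = 37/6)
(H(x(6, -2))*2)*(-1) = ((37/6)*2)*(-1) = (37/3)*(-1) = -37/3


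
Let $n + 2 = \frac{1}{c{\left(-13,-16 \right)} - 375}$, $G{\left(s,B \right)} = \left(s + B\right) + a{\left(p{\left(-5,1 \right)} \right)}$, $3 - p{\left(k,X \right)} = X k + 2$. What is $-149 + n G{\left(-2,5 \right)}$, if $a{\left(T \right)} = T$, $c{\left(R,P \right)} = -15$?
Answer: $- \frac{21713}{130} \approx -167.02$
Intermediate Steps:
$p{\left(k,X \right)} = 1 - X k$ ($p{\left(k,X \right)} = 3 - \left(X k + 2\right) = 3 - \left(2 + X k\right) = 1 - X k$)
$G{\left(s,B \right)} = 6 + B + s$ ($G{\left(s,B \right)} = \left(s + B\right) - \left(-1 + 1 \left(-5\right)\right) = \left(B + s\right) + \left(1 + 5\right) = \left(B + s\right) + 6 = 6 + B + s$)
$n = - \frac{781}{390}$ ($n = -2 + \frac{1}{-15 - 375} = -2 + \frac{1}{-390} = -2 - \frac{1}{390} = - \frac{781}{390} \approx -2.0026$)
$-149 + n G{\left(-2,5 \right)} = -149 - \frac{781 \left(6 + 5 - 2\right)}{390} = -149 - \frac{2343}{130} = - \frac{21713}{130}$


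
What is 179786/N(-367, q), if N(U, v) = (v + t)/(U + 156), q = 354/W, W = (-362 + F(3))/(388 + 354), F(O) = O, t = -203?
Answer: 13618609714/335545 ≈ 40587.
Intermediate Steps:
W = -359/742 (W = (-362 + 3)/(388 + 354) = -359/742 ≈ -0.48383)
q = -262668/359 (q = 354/(-359/742) = 354*(-742/359) = -262668/359 ≈ -731.67)
N(U, v) = (-203 + v)/(156 + U) (N(U, v) = (v - 203)/(U + 156) = (-203 + v)/(156 + U))
179786/N(-367, q) = 179786/(((-203 - 262668/359)/(156 - 367))) = 179786/((-335545/359/(-211))) = 179786/((-1/211*(-335545/359))) = 179786/(335545/75749) = 179786*(75749/335545) = 13618609714/335545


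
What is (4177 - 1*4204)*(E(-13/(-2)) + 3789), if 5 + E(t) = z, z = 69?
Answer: -104031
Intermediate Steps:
E(t) = 64 (E(t) = -5 + 69 = 64)
(4177 - 1*4204)*(E(-13/(-2)) + 3789) = (4177 - 1*4204)*(64 + 3789) = (4177 - 4204)*3853 = -27*3853 = -104031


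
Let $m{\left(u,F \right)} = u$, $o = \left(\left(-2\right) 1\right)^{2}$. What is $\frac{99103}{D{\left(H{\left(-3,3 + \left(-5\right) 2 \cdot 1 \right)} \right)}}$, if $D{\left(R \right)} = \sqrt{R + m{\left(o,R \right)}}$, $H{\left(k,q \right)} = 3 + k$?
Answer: $\frac{99103}{2} \approx 49552.0$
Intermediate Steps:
$o = 4$ ($o = \left(-2\right)^{2} = 4$)
$D{\left(R \right)} = \sqrt{4 + R}$ ($D{\left(R \right)} = \sqrt{R + 4} = \sqrt{4 + R}$)
$\frac{99103}{D{\left(H{\left(-3,3 + \left(-5\right) 2 \cdot 1 \right)} \right)}} = \frac{99103}{\sqrt{4 + \left(3 - 3\right)}} = \frac{99103}{\sqrt{4 + 0}} = \frac{99103}{\sqrt{4}} = \frac{99103}{2}$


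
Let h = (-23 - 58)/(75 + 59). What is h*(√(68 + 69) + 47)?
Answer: -3807/134 - 81*√137/134 ≈ -35.486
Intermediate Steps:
h = -81/134 ≈ -0.60448
h*(√(68 + 69) + 47) = -81*(√(68 + 69) + 47)/134 = -81*(√137 + 47)/134 = -81*(47 + √137)/134 = -3807/134 - 81*√137/134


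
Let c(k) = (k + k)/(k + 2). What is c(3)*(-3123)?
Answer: -18738/5 ≈ -3747.6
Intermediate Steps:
c(k) = 2*k/(2 + k) (c(k) = (2*k)/(2 + k) = 2*k/(2 + k))
c(3)*(-3123) = (2*3/(2 + 3))*(-3123) = (2*3/5)*(-3123) = (2*3*(⅕))*(-3123) = (6/5)*(-3123) = -18738/5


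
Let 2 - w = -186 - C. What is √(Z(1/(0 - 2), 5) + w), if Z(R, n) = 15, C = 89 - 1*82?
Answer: √210 ≈ 14.491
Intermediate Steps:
C = 7 (C = 89 - 82 = 7)
w = 195 (w = 2 - (-186 - 1*7) = 2 - (-186 - 7) = 2 - 1*(-193) = 2 + 193 = 195)
√(Z(1/(0 - 2), 5) + w) = √(15 + 195) = √210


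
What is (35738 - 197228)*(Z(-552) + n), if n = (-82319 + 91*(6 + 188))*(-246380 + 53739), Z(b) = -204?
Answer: -2011701933550890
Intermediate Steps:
n = 12457130265 (n = (-82319 + 91*194)*(-192641) = (-82319 + 17654)*(-192641) = -64665*(-192641) = 12457130265)
(35738 - 197228)*(Z(-552) + n) = (35738 - 197228)*(-204 + 12457130265) = -161490*12457130061 = -2011701933550890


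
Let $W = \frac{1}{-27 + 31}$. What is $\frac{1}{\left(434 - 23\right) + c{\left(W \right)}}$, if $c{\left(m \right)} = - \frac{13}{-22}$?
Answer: $\frac{22}{9055} \approx 0.0024296$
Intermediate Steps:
$W = \frac{1}{4} \approx 0.25$
$c{\left(m \right)} = \frac{13}{22}$ ($c{\left(m \right)} = \left(-13\right) \left(- \frac{1}{22}\right) = \frac{13}{22}$)
$\frac{1}{\left(434 - 23\right) + c{\left(W \right)}} = \frac{1}{\left(434 - 23\right) + \frac{13}{22}} = \frac{1}{411 + \frac{13}{22}} = \frac{1}{\frac{9055}{22}} = \frac{22}{9055}$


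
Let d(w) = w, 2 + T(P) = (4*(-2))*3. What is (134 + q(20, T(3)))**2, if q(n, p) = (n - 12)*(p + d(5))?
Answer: 1156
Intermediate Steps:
T(P) = -26 (T(P) = -2 + (4*(-2))*3 = -2 - 8*3 = -2 - 24 = -26)
q(n, p) = (-12 + n)*(5 + p) (q(n, p) = (n - 12)*(p + 5) = (-12 + n)*(5 + p))
(134 + q(20, T(3)))**2 = (134 + (-60 - 12*(-26) + 5*20 + 20*(-26)))**2 = (134 + (-60 + 312 + 100 - 520))**2 = (134 - 168)**2 = (-34)**2 = 1156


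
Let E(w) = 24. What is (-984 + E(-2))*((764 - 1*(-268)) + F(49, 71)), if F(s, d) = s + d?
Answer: -1105920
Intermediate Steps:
F(s, d) = d + s
(-984 + E(-2))*((764 - 1*(-268)) + F(49, 71)) = (-984 + 24)*((764 - 1*(-268)) + (71 + 49)) = -960*((764 + 268) + 120) = -960*(1032 + 120) = -960*1152 = -1105920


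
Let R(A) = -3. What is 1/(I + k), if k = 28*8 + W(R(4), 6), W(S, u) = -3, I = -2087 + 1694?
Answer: -1/172 ≈ -0.0058140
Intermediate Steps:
I = -393
k = 221 (k = 28*8 - 3 = 224 - 3 = 221)
1/(I + k) = 1/(-393 + 221) = 1/(-172) = -1/172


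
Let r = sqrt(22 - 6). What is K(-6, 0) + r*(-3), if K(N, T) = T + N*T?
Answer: -12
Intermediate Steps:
r = 4 (r = sqrt(16) = 4)
K(-6, 0) + r*(-3) = 0*(1 - 6) + 4*(-3) = 0*(-5) - 12 = 0 - 12 = -12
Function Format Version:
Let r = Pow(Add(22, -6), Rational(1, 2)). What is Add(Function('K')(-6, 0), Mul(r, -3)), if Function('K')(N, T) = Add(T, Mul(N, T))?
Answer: -12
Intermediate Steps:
r = 4 (r = Pow(16, Rational(1, 2)) = 4)
Add(Function('K')(-6, 0), Mul(r, -3)) = Add(Mul(0, Add(1, -6)), Mul(4, -3)) = Add(Mul(0, -5), -12) = Add(0, -12) = -12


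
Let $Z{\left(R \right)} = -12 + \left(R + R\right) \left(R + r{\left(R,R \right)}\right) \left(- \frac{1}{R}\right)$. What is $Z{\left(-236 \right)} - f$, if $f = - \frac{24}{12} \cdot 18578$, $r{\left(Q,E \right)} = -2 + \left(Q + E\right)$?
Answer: $38564$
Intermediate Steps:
$r{\left(Q,E \right)} = -2 + E + Q$ ($r{\left(Q,E \right)} = -2 + \left(E + Q\right) = -2 + E + Q$)
$f = -37156$ ($f = \left(-24\right) \frac{1}{12} \cdot 18578 = \left(-2\right) 18578 = -37156$)
$Z{\left(R \right)} = -8 - 6 R$ ($Z{\left(R \right)} = -12 + \left(R + R\right) \left(R + \left(-2 + R + R\right)\right) \left(- \frac{1}{R}\right) = -12 + 2 R \left(R + \left(-2 + 2 R\right)\right) \left(- \frac{1}{R}\right) = -12 + 2 R \left(-2 + 3 R\right) \left(- \frac{1}{R}\right) = -12 - \left(-4 + 6 R\right) = -8 - 6 R$)
$Z{\left(-236 \right)} - f = \left(-8 - -1416\right) - -37156 = \left(-8 + 1416\right) + 37156 = 1408 + 37156 = 38564$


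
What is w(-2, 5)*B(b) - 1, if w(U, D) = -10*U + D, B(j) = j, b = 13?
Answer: 324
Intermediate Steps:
w(U, D) = D - 10*U
w(-2, 5)*B(b) - 1 = (5 - 10*(-2))*13 - 1 = (5 + 20)*13 - 1 = 25*13 - 1 = 325 - 1 = 324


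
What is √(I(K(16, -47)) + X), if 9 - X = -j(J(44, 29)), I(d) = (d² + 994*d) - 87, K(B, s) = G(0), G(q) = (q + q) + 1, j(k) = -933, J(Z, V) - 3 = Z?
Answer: 4*I ≈ 4.0*I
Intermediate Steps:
J(Z, V) = 3 + Z
G(q) = 1 + 2*q (G(q) = 2*q + 1 = 1 + 2*q)
K(B, s) = 1 (K(B, s) = 1 + 2*0 = 1 + 0 = 1)
I(d) = -87 + d² + 994*d
X = -924 (X = 9 - (-1)*(-933) = 9 - 1*933 = 9 - 933 = -924)
√(I(K(16, -47)) + X) = √((-87 + 1² + 994*1) - 924) = √((-87 + 1 + 994) - 924) = √(908 - 924) = √(-16) = 4*I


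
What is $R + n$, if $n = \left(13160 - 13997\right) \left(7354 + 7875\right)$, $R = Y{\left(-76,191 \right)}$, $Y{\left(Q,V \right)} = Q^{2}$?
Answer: $-12740897$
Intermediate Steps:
$R = 5776$ ($R = \left(-76\right)^{2} = 5776$)
$n = -12746673$ ($n = \left(-837\right) 15229 = -12746673$)
$R + n = 5776 - 12746673 = -12740897$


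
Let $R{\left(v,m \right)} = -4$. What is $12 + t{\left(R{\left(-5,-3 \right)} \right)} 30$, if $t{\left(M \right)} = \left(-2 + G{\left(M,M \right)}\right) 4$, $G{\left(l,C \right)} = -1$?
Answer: $-348$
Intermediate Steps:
$t{\left(M \right)} = -12$ ($t{\left(M \right)} = \left(-2 - 1\right) 4 = \left(-3\right) 4 = -12$)
$12 + t{\left(R{\left(-5,-3 \right)} \right)} 30 = 12 - 360 = -348$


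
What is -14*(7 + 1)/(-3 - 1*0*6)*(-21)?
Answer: -784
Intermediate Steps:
-14*(7 + 1)/(-3 - 1*0*6)*(-21) = -112/(-3 + 0*6)*(-21) = -112/(-3 + 0)*(-21) = -112/(-3)*(-21) = -112*(-1)/3*(-21) = -14*(-8/3)*(-21) = (112/3)*(-21) = -784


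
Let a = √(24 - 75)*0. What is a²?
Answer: 0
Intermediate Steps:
a = 0 (a = √(-51)*0 = (I*√51)*0 = 0)
a² = 0² = 0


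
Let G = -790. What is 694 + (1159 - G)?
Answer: 2643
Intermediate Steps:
694 + (1159 - G) = 694 + (1159 - 1*(-790)) = 694 + (1159 + 790) = 694 + 1949 = 2643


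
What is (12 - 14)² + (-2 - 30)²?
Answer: 1028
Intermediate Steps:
(12 - 14)² + (-2 - 30)² = (-2)² + (-32)² = 4 + 1024 = 1028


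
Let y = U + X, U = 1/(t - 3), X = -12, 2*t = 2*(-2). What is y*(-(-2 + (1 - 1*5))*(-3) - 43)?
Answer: 3721/5 ≈ 744.20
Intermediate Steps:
t = -2 (t = (2*(-2))/2 = (½)*(-4) = -2)
U = -⅕ (U = 1/(-2 - 3) = 1/(-5) = -⅕ ≈ -0.20000)
y = -61/5 (y = -⅕ - 12 = -61/5 ≈ -12.200)
y*(-(-2 + (1 - 1*5))*(-3) - 43) = -61*(-(-2 + (1 - 1*5))*(-3) - 43)/5 = -61*(-(-2 + (1 - 5))*(-3) - 43)/5 = -61*(-(-2 - 4)*(-3) - 43)/5 = -61*(-(-6)*(-3) - 43)/5 = -61*(-1*18 - 43)/5 = -61*(-18 - 43)/5 = -61/5*(-61) = 3721/5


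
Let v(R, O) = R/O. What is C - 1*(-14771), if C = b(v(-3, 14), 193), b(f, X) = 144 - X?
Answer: 14722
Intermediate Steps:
C = -49 (C = 144 - 1*193 = 144 - 193 = -49)
C - 1*(-14771) = -49 - 1*(-14771) = -49 + 14771 = 14722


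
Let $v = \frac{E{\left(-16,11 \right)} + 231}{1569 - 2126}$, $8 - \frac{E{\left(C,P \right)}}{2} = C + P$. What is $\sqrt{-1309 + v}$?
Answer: $\frac{i \sqrt{406259090}}{557} \approx 36.186 i$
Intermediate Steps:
$E{\left(C,P \right)} = 16 - 2 C - 2 P$ ($E{\left(C,P \right)} = 16 - 2 \left(C + P\right) = 16 - \left(2 C + 2 P\right) = 16 - 2 C - 2 P$)
$v = - \frac{257}{557}$ ($v = \frac{\left(16 - -32 - 22\right) + 231}{1569 - 2126} = \frac{\left(16 + 32 - 22\right) + 231}{-557} = \left(26 + 231\right) \left(- \frac{1}{557}\right) = 257 \left(- \frac{1}{557}\right) = - \frac{257}{557} \approx -0.4614$)
$\sqrt{-1309 + v} = \sqrt{-1309 - \frac{257}{557}} = \sqrt{- \frac{729370}{557}} = \frac{i \sqrt{406259090}}{557}$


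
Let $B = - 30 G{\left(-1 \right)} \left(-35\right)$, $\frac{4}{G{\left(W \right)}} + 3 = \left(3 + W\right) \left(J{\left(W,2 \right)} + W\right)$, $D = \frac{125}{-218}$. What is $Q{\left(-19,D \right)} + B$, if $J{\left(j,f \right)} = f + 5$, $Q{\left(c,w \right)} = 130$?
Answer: $\frac{1790}{3} \approx 596.67$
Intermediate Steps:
$D = - \frac{125}{218}$ ($D = 125 \left(- \frac{1}{218}\right) = - \frac{125}{218} \approx -0.57339$)
$J{\left(j,f \right)} = 5 + f$
$G{\left(W \right)} = \frac{4}{-3 + \left(3 + W\right) \left(7 + W\right)}$ ($G{\left(W \right)} = \frac{4}{-3 + \left(3 + W\right) \left(\left(5 + 2\right) + W\right)} = \frac{4}{-3 + \left(3 + W\right) \left(7 + W\right)}$)
$B = \frac{1400}{3}$ ($B = - 30 \frac{4}{18 + \left(-1\right)^{2} + 10 \left(-1\right)} \left(-35\right) = - 30 \frac{4}{18 + 1 - 10} \left(-35\right) = - 30 \cdot \frac{4}{9} \left(-35\right) = - 30 \cdot 4 \cdot \frac{1}{9} \left(-35\right) = \left(-30\right) \frac{4}{9} \left(-35\right) = \left(- \frac{40}{3}\right) \left(-35\right) = \frac{1400}{3} \approx 466.67$)
$Q{\left(-19,D \right)} + B = 130 + \frac{1400}{3} = \frac{1790}{3}$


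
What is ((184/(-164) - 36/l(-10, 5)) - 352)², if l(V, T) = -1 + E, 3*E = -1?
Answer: 178783641/1681 ≈ 1.0636e+5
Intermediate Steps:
E = -⅓ (E = (⅓)*(-1) = -⅓ ≈ -0.33333)
l(V, T) = -4/3 (l(V, T) = -1 - ⅓ = -4/3)
((184/(-164) - 36/l(-10, 5)) - 352)² = ((184/(-164) - 36/(-4/3)) - 352)² = ((184*(-1/164) - 36*(-¾)) - 352)² = ((-46/41 + 27) - 352)² = (1061/41 - 352)² = (-13371/41)² = 178783641/1681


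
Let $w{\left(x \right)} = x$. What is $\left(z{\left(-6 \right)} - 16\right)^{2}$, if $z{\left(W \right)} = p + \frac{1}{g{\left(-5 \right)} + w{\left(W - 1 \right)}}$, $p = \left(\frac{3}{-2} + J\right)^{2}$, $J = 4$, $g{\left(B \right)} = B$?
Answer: $\frac{3481}{36} \approx 96.694$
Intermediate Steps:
$p = \frac{25}{4}$ ($p = \left(\frac{3}{-2} + 4\right)^{2} = \left(3 \left(- \frac{1}{2}\right) + 4\right)^{2} = \left(- \frac{3}{2} + 4\right)^{2} = \left(\frac{5}{2}\right)^{2} = \frac{25}{4} \approx 6.25$)
$z{\left(W \right)} = \frac{25}{4} + \frac{1}{-6 + W}$ ($z{\left(W \right)} = \frac{25}{4} + \frac{1}{-5 + \left(W - 1\right)} = \frac{25}{4} + \frac{1}{-5 + \left(-1 + W\right)} = \frac{25}{4} + \frac{1}{-6 + W}$)
$\left(z{\left(-6 \right)} - 16\right)^{2} = \left(\frac{-146 + 25 \left(-6\right)}{4 \left(-6 - 6\right)} - 16\right)^{2} = \left(\frac{-146 - 150}{4 \left(-12\right)} - 16\right)^{2} = \left(\frac{1}{4} \left(- \frac{1}{12}\right) \left(-296\right) - 16\right)^{2} = \left(\frac{37}{6} - 16\right)^{2} = \left(- \frac{59}{6}\right)^{2} = \frac{3481}{36}$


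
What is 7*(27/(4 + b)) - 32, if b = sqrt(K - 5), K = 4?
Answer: 212/17 - 189*I/17 ≈ 12.471 - 11.118*I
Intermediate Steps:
b = I (b = sqrt(4 - 5) = sqrt(-1) = I ≈ 1.0*I)
7*(27/(4 + b)) - 32 = 7*(27/(4 + I)) - 32 = 7*(27*((4 - I)/17)) - 32 = 7*(27*(4 - I)/17) - 32 = 189*(4 - I)/17 - 32 = -32 + 189*(4 - I)/17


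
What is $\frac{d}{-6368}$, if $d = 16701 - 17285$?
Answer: $\frac{73}{796} \approx 0.091709$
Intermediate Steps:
$d = -584$
$\frac{d}{-6368} = - \frac{584}{-6368} = \left(-584\right) \left(- \frac{1}{6368}\right) = \frac{73}{796}$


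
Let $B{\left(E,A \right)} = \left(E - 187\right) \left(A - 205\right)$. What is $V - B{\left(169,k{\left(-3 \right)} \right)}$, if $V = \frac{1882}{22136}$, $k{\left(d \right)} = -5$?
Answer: $- \frac{41836099}{11068} \approx -3779.9$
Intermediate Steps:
$B{\left(E,A \right)} = \left(-205 + A\right) \left(-187 + E\right)$ ($B{\left(E,A \right)} = \left(-187 + E\right) \left(-205 + A\right) = \left(-205 + A\right) \left(-187 + E\right)$)
$V = \frac{941}{11068}$ ($V = 1882 \cdot \frac{1}{22136} = \frac{941}{11068} \approx 0.08502$)
$V - B{\left(169,k{\left(-3 \right)} \right)} = \frac{941}{11068} - \left(38335 - 34645 - -935 - 845\right) = \frac{941}{11068} - \left(38335 - 34645 + 935 - 845\right) = \frac{941}{11068} - 3780 = - \frac{41836099}{11068}$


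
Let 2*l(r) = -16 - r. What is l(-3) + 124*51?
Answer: 12635/2 ≈ 6317.5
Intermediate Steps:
l(r) = -8 - r/2 (l(r) = (-16 - r)/2 = -8 - r/2)
l(-3) + 124*51 = (-8 - ½*(-3)) + 124*51 = (-8 + 3/2) + 6324 = -13/2 + 6324 = 12635/2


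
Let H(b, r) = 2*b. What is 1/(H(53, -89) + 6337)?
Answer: 1/6443 ≈ 0.00015521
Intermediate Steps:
1/(H(53, -89) + 6337) = 1/(2*53 + 6337) = 1/(106 + 6337) = 1/6443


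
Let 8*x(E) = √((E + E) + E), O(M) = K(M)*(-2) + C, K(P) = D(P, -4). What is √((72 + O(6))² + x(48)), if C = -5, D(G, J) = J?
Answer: 11*√186/2 ≈ 75.010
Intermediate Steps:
K(P) = -4
O(M) = 3 (O(M) = -4*(-2) - 5 = 8 - 5 = 3)
x(E) = √3*√E/8 (x(E) = √((E + E) + E)/8 = √(2*E + E)/8 = √(3*E)/8 = (√3*√E)/8 = √3*√E/8)
√((72 + O(6))² + x(48)) = √((72 + 3)² + √3*√48/8) = √(75² + √3*(4*√3)/8) = √(5625 + 3/2) = √(11253/2) = 11*√186/2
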